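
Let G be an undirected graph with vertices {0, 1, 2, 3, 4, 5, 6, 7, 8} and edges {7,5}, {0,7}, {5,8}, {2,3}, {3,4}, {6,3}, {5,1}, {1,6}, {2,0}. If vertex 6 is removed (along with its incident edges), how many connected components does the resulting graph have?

1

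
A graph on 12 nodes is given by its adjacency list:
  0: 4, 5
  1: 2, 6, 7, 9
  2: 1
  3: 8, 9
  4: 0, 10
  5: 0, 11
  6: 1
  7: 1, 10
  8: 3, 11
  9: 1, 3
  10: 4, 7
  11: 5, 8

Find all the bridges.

1-2, 1-6

The edges on the cycle 9-3-8-11-5-0-4-10-7-1-9 are not bridges since each lies on that cycle.
But removing 1-2 disconnects 1 from 2; removing 1-6 disconnects 1 from 6 — these are bridges.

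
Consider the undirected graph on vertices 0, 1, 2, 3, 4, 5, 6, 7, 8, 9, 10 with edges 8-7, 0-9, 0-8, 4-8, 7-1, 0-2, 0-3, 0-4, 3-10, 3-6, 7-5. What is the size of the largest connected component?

11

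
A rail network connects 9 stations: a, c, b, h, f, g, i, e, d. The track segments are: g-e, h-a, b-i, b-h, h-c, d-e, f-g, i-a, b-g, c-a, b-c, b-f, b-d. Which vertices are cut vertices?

b

Removing b increases the component count from 1 to 2, so b is a cut vertex.
By contrast removing h leaves 1 component; it is not a cut vertex. No other vertex is a cut vertex either.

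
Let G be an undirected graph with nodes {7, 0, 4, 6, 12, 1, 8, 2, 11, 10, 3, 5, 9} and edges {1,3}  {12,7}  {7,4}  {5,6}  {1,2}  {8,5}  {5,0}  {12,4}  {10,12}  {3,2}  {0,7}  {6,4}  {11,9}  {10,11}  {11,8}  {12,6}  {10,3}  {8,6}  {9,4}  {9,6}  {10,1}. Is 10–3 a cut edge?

After removing 10–3, the path 10-1-3 still connects them, so the edge is not a bridge.

No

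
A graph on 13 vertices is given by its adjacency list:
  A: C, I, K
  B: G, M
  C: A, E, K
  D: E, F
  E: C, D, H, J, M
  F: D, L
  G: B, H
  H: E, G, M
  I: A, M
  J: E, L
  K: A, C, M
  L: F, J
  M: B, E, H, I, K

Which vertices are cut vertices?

Removing E increases the component count from 1 to 2, so E is a cut vertex.
By contrast removing B leaves 1 component; it is not a cut vertex. No other vertex is a cut vertex either.

E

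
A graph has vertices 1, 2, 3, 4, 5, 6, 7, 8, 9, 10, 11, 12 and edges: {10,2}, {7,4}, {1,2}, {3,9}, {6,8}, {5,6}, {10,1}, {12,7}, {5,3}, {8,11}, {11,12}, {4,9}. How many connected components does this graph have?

2

Starting from 1 we can reach 1, 2, 10. That is one component of size 3.
Starting from 3 we can reach 3, 4, 5, 6, 7, 8, 9, 11, 12. That is one component of size 9.
Total: 2 components.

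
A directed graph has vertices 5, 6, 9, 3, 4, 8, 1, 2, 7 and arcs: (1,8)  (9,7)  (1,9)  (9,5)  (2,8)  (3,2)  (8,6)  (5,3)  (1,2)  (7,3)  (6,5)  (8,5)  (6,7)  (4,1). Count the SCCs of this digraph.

{2, 3, 5, 6, 7, 8} are all mutually reachable — one SCC of size 6.
{1} is an SCC by itself.
{9} is an SCC by itself.
{4} is an SCC by itself.
That gives 4 strongly connected components.

4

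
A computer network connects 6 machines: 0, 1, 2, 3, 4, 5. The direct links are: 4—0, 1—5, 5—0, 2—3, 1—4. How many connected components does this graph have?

Starting from 2 we can reach 2, 3. That is one component of size 2.
Starting from 0 we can reach 0, 1, 4, 5. That is one component of size 4.
Total: 2 components.

2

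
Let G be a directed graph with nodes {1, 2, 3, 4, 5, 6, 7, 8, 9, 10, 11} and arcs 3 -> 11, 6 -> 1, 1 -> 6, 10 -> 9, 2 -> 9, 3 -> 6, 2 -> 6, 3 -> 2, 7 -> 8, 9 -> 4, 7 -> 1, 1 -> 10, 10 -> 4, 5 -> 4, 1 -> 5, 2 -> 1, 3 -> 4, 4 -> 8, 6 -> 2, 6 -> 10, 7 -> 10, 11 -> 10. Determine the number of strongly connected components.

{1, 2, 6} are all mutually reachable — one SCC of size 3.
{8} is an SCC by itself.
{4} is an SCC by itself.
{5} is an SCC by itself.
{11} is an SCC by itself.
(and 4 more singleton SCCs)
That gives 9 strongly connected components.

9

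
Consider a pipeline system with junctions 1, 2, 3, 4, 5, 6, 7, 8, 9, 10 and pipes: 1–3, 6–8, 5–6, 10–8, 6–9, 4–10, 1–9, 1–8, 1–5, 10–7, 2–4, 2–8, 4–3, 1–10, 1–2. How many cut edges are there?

1

The edges on the cycle 1-2-4-10-8-6-5-1 are not bridges since each lies on that cycle.
But removing 10–7 disconnects 10 from 7 — this is a bridge.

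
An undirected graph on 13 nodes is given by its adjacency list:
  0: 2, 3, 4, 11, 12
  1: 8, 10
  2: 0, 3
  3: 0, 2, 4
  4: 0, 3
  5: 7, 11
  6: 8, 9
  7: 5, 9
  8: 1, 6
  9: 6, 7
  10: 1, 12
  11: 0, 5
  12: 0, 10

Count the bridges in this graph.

The edges on the cycle 0-12-10-1-8-6-9-7-5-11-0 are not bridges since each lies on that cycle.
Every edge lies on some cycle, so there are no bridges.

0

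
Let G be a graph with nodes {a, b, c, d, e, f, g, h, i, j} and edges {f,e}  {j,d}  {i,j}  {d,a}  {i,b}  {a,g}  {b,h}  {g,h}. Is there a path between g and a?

Yes

From g we can reach a, b, d, g, h, i, j, which includes a.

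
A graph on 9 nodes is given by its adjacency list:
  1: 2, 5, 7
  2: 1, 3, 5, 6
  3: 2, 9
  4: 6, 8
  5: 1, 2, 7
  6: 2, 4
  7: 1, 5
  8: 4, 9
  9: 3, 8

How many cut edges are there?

The edges on the cycle 2-5-7-1-2 are not bridges since each lies on that cycle.
Every edge lies on some cycle, so there are no bridges.

0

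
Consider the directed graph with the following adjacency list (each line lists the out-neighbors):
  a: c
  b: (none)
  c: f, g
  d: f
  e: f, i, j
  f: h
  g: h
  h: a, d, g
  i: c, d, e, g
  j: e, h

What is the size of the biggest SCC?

{a, c, d, f, g, h} are all mutually reachable — one SCC of size 6.
{e, i, j} are all mutually reachable — one SCC of size 3.
{b} is an SCC by itself.
The largest has 6 vertices.

6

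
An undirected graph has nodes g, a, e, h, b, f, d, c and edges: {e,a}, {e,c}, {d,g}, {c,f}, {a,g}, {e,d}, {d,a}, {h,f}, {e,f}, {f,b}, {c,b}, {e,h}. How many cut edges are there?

The edges on the cycle e-d-g-a-e are not bridges since each lies on that cycle.
Every edge lies on some cycle, so there are no bridges.

0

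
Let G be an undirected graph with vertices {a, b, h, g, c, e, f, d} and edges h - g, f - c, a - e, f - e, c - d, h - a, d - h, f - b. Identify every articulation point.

Removing f increases the component count from 1 to 2, so f is a cut vertex.
Removing h increases the component count from 1 to 2, so h is a cut vertex.
By contrast removing d leaves 1 component; it is not a cut vertex. No other vertex is a cut vertex either.

f, h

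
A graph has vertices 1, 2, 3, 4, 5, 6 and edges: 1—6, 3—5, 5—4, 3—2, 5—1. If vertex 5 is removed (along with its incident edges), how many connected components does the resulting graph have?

3

With 5 gone, the remaining components are: {4}; {1, 6}; {2, 3}.
That is 3 components.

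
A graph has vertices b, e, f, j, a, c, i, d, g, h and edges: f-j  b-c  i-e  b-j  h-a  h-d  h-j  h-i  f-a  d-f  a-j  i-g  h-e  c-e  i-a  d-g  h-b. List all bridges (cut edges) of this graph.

The edges on the cycle h-i-e-c-b-h are not bridges since each lies on that cycle.
Every edge lies on some cycle, so there are no bridges.

none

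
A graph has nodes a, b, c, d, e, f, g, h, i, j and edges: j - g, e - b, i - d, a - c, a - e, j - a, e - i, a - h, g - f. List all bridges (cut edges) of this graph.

a-c, a-e, a-h, a-j, b-e, d-i, e-i, f-g, g-j

removing e - i disconnects e from i; removing j - a disconnects j from a; removing g - j disconnects g from j; removing b - e disconnects b from e — these are bridges.
In total 9 edges are bridges.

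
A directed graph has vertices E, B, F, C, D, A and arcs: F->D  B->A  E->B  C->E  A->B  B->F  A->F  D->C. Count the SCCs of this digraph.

{A, B, C, D, E, F} are all mutually reachable — one SCC of size 6.
That gives 1 strongly connected component.

1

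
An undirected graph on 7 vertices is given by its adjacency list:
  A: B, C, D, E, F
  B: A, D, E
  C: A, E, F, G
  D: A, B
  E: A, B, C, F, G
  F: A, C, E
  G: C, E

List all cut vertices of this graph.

Removing E, for instance, still leaves 1 component. No single vertex removal increases the component count — the graph has no articulation points.

none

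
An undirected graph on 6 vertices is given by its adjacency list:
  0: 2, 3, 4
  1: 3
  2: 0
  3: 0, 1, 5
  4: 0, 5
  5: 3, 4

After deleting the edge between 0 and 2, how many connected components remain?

Before removal there is 1 component.
0-2 is a bridge — removing it separates 0's side from 2's side.
After removal: 2 components.

2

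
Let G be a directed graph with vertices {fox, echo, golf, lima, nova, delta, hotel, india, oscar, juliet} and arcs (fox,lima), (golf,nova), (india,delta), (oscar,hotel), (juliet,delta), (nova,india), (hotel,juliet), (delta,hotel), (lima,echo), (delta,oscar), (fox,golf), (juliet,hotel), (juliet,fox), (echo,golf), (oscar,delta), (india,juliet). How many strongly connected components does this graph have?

{fox, echo, golf, lima, nova, delta, hotel, india, oscar, juliet} are all mutually reachable — one SCC of size 10.
That gives 1 strongly connected component.

1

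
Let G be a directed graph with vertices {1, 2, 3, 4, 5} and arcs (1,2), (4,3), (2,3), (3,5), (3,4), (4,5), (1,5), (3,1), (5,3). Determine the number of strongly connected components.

1

{1, 2, 3, 4, 5} are all mutually reachable — one SCC of size 5.
That gives 1 strongly connected component.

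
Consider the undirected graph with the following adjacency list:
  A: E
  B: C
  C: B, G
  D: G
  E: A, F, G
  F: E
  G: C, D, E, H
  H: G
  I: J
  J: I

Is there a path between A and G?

Yes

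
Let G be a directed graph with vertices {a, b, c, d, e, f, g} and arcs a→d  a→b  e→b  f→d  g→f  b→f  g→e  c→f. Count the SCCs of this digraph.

{b} is an SCC by itself.
{c} is an SCC by itself.
{g} is an SCC by itself.
{a} is an SCC by itself.
{e} is an SCC by itself.
(and 2 more singleton SCCs)
That gives 7 strongly connected components.

7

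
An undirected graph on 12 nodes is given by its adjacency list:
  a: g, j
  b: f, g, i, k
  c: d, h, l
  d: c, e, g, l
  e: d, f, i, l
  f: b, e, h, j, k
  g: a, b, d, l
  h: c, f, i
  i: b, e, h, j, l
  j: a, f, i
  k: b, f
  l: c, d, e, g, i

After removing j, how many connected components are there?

1

With j gone, the remaining components are: {a, b, c, d, e, f, g, h, i, k, l}.
That is 1 component.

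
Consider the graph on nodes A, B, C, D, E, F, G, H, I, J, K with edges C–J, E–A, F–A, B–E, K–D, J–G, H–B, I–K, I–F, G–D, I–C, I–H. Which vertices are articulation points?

Removing I increases the component count from 1 to 2, so I is a cut vertex.
By contrast removing J leaves 1 component; it is not a cut vertex. No other vertex is a cut vertex either.

I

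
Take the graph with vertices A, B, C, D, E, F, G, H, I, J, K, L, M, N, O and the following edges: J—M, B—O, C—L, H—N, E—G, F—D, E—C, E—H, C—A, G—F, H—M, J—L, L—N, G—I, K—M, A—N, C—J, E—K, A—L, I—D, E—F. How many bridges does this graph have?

The edges on the cycle C-J-L-C are not bridges since each lies on that cycle.
But removing B—O disconnects B from O — this is a bridge.

1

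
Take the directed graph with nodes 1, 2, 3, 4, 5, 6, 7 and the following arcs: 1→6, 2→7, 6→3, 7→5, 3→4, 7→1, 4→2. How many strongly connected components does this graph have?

2

{1, 2, 3, 4, 6, 7} are all mutually reachable — one SCC of size 6.
{5} is an SCC by itself.
That gives 2 strongly connected components.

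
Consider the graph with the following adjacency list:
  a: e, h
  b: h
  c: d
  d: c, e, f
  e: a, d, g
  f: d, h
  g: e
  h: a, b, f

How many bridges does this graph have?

The edges on the cycle e-a-h-f-d-e are not bridges since each lies on that cycle.
But removing e-g disconnects e from g; removing d-c disconnects d from c; removing h-b disconnects h from b — these are bridges.
That makes 3 bridges.

3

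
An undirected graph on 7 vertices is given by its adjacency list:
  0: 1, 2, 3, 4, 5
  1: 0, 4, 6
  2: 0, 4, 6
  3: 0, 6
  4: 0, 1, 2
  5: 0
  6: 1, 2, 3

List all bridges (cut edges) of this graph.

0-5

The edges on the cycle 0-3-6-2-0 are not bridges since each lies on that cycle.
But removing 5-0 disconnects 5 from 0 — this is a bridge.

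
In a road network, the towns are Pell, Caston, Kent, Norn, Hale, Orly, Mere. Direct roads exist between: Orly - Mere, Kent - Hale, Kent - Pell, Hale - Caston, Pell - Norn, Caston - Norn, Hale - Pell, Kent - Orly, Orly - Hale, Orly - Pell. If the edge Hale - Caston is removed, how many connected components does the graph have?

Hale and Caston are still connected via Hale-Pell-Norn-Caston, so the component count stays at 1.

1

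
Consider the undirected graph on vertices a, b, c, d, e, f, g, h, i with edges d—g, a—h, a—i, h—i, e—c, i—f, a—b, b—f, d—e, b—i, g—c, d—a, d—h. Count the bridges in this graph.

The edges on the cycle a-b-f-i-a are not bridges since each lies on that cycle.
Every edge lies on some cycle, so there are no bridges.

0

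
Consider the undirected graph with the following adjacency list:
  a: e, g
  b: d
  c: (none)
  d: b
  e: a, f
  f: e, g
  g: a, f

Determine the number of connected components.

3

c is isolated — a component by itself.
Starting from b we can reach b, d. That is one component of size 2.
Starting from a we can reach a, e, f, g. That is one component of size 4.
Total: 3 components.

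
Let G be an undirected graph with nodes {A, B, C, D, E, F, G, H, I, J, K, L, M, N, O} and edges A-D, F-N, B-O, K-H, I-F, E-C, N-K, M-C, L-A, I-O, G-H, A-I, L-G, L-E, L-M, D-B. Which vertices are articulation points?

L

Removing L increases the component count from 2 to 3, so L is a cut vertex.
By contrast removing M leaves 2 components; it is not a cut vertex. No other vertex is a cut vertex either.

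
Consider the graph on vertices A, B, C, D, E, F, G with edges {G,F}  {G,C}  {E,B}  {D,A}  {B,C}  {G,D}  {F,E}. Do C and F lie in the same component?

From C we can reach A, B, C, D, E, F, G, which includes F.

Yes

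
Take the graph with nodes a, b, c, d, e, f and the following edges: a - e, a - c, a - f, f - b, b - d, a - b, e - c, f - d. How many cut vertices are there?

Removing a increases the component count from 1 to 2, so a is a cut vertex.
By contrast removing c leaves 1 component; it is not a cut vertex. No other vertex is a cut vertex either.

1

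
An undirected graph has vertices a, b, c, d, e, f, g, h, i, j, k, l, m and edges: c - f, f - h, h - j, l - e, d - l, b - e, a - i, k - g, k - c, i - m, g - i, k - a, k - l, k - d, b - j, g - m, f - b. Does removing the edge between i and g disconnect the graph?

After removing i - g, the path i-m-g still connects them, so the edge is not a bridge.

No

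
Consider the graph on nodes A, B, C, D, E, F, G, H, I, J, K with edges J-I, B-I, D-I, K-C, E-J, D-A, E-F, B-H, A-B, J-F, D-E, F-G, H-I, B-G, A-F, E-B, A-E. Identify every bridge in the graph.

The edges on the cycle D-A-E-J-I-D are not bridges since each lies on that cycle.
But removing K-C disconnects K from C — this is a bridge.

C-K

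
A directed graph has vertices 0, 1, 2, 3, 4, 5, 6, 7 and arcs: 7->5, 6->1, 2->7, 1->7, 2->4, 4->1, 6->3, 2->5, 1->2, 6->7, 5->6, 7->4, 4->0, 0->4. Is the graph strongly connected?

There is no directed path from 3 to 1, so the graph is not strongly connected.

No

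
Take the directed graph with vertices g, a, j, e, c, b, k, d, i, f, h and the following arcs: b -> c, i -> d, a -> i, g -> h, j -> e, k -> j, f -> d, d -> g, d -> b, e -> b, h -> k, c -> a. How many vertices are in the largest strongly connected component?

10

{a, b, c, d, e, g, h, i, j, k} are all mutually reachable — one SCC of size 10.
{f} is an SCC by itself.
The largest has 10 vertices.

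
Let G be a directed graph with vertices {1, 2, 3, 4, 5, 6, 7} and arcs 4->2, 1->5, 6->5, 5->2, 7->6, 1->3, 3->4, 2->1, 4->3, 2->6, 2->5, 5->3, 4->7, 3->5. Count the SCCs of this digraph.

1

{1, 2, 3, 4, 5, 6, 7} are all mutually reachable — one SCC of size 7.
That gives 1 strongly connected component.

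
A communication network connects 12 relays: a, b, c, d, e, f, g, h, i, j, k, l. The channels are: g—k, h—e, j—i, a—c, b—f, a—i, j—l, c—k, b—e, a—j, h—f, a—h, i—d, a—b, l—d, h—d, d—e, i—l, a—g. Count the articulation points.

1

Removing a increases the component count from 1 to 2, so a is a cut vertex.
By contrast removing f leaves 1 component; it is not a cut vertex. No other vertex is a cut vertex either.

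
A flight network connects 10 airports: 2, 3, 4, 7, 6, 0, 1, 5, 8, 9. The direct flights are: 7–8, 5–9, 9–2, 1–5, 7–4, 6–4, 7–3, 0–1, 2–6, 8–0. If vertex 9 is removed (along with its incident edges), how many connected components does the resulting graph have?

With 9 gone, the remaining components are: {0, 1, 2, 3, 4, 5, 6, 7, 8}.
That is 1 component.

1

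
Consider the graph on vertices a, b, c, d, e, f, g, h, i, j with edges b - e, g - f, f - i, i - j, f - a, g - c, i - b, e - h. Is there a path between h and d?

No

The component containing h is {a, b, c, e, f, g, h, i, j}, and d is not in it.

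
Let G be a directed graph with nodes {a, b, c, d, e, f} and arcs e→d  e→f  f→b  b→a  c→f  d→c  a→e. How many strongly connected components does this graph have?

1

{a, b, c, d, e, f} are all mutually reachable — one SCC of size 6.
That gives 1 strongly connected component.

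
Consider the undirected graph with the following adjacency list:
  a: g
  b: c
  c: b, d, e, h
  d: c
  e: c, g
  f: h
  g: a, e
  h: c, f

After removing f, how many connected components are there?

With f gone, the remaining components are: {a, b, c, d, e, g, h}.
That is 1 component.

1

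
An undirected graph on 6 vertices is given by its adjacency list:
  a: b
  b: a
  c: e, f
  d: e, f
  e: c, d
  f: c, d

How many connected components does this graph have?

2

Starting from a we can reach a, b. That is one component of size 2.
Starting from c we can reach c, d, e, f. That is one component of size 4.
Total: 2 components.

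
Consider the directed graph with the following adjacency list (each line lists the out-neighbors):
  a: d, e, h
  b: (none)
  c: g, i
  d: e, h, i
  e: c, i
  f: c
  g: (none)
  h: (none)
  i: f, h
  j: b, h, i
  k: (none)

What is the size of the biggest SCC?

3

{c, f, i} are all mutually reachable — one SCC of size 3.
{g} is an SCC by itself.
{d} is an SCC by itself.
{b} is an SCC by itself.
{a} is an SCC by itself.
(and 4 more singleton SCCs)
The largest has 3 vertices.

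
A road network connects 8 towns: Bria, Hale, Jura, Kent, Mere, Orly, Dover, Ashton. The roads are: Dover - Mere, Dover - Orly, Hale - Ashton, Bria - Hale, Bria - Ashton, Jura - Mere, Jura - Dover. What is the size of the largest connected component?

4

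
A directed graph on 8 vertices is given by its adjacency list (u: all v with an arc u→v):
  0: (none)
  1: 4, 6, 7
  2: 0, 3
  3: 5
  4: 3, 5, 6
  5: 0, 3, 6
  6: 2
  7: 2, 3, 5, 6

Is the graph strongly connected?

There is no directed path from 4 to 7, so the graph is not strongly connected.

No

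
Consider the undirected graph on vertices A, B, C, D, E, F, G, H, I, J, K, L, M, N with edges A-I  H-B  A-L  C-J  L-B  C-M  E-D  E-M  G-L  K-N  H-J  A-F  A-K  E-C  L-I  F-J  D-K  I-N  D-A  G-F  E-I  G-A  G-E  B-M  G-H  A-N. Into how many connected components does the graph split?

1

Starting from A we can reach A, B, C, D, E, F, G, H, I, J, K, L, M, N. That is one component of size 14.
Total: 1 component.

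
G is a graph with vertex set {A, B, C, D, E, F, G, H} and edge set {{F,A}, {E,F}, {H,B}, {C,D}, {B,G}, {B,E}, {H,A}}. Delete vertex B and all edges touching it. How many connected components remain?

3

With B gone, the remaining components are: {G}; {C, D}; {A, E, F, H}.
That is 3 components.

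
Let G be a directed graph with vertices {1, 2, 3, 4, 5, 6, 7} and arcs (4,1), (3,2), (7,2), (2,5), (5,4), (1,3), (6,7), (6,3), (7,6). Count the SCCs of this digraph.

2

{1, 2, 3, 4, 5} are all mutually reachable — one SCC of size 5.
{6, 7} are all mutually reachable — one SCC of size 2.
That gives 2 strongly connected components.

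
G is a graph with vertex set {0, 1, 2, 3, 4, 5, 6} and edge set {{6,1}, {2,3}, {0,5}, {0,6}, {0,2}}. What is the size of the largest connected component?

4 is isolated — a component by itself.
Starting from 0 we can reach 0, 1, 2, 3, 5, 6. That is one component of size 6.
The largest has 6 vertices.

6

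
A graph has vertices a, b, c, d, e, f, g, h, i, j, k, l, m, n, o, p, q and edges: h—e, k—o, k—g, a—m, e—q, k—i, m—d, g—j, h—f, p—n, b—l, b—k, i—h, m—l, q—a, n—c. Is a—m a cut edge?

No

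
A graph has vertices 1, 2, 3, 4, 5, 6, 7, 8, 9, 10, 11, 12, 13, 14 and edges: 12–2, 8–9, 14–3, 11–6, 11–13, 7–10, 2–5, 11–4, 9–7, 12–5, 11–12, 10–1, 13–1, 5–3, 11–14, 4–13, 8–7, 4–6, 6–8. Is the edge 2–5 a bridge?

After removing 2–5, the path 2-12-5 still connects them, so the edge is not a bridge.

No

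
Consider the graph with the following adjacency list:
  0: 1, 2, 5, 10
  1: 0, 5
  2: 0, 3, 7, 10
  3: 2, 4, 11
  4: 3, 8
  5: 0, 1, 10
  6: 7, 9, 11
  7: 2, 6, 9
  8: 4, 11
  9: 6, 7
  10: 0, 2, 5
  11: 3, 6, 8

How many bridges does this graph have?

The edges on the cycle 0-1-5-0 are not bridges since each lies on that cycle.
Every edge lies on some cycle, so there are no bridges.

0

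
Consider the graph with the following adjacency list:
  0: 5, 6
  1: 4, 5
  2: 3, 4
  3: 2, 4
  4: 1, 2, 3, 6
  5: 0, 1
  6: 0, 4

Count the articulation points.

Removing 4 increases the component count from 1 to 2, so 4 is a cut vertex.
By contrast removing 0 leaves 1 component; it is not a cut vertex. No other vertex is a cut vertex either.

1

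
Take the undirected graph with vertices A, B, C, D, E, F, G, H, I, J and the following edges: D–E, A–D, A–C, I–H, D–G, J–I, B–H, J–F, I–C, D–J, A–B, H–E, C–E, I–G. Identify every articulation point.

J

Removing J increases the component count from 1 to 2, so J is a cut vertex.
By contrast removing C leaves 1 component; it is not a cut vertex. No other vertex is a cut vertex either.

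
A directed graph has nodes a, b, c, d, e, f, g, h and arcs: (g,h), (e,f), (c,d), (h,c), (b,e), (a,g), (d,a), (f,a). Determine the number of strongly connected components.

{a, c, d, g, h} are all mutually reachable — one SCC of size 5.
{e} is an SCC by itself.
{f} is an SCC by itself.
{b} is an SCC by itself.
That gives 4 strongly connected components.

4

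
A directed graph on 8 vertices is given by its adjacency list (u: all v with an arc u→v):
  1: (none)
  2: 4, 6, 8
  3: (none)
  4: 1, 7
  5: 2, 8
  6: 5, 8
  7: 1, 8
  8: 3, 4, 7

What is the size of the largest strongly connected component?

3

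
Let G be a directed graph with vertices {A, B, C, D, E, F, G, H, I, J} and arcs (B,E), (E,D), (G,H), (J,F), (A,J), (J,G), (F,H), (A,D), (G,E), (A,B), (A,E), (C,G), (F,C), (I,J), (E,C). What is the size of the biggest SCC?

{C, E, G} are all mutually reachable — one SCC of size 3.
{A} is an SCC by itself.
{J} is an SCC by itself.
{I} is an SCC by itself.
{F} is an SCC by itself.
(and 3 more singleton SCCs)
The largest has 3 vertices.

3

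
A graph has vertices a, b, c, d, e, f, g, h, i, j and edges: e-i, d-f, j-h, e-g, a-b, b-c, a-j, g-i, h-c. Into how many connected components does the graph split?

3

Starting from d we can reach d, f. That is one component of size 2.
Starting from e we can reach e, g, i. That is one component of size 3.
Starting from a we can reach a, b, c, h, j. That is one component of size 5.
Total: 3 components.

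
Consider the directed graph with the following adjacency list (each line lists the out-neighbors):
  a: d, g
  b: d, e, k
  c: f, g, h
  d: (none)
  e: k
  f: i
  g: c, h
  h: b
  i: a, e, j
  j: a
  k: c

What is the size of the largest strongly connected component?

{a, b, c, e, f, g, h, i, j, k} are all mutually reachable — one SCC of size 10.
{d} is an SCC by itself.
The largest has 10 vertices.

10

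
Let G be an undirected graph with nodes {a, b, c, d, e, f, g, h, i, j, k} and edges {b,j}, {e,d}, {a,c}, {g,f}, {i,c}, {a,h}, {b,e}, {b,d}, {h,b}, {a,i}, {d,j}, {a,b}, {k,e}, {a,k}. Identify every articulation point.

a

Removing a increases the component count from 2 to 3, so a is a cut vertex.
By contrast removing g leaves 2 components; it is not a cut vertex. No other vertex is a cut vertex either.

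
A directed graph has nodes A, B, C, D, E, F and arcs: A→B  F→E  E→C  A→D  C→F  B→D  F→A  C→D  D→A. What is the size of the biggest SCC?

{C, E, F} are all mutually reachable — one SCC of size 3.
{A, B, D} are all mutually reachable — one SCC of size 3.
The largest has 3 vertices.

3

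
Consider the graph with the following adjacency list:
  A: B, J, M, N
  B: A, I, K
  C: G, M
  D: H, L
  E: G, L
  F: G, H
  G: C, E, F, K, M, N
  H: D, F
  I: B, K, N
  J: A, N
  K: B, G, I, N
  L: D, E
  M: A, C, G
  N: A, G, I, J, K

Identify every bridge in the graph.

none

The edges on the cycle G-E-L-D-H-F-G are not bridges since each lies on that cycle.
Every edge lies on some cycle, so there are no bridges.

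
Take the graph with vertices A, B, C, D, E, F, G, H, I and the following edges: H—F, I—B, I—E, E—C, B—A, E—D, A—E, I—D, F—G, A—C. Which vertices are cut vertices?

F

Removing F increases the component count from 2 to 3, so F is a cut vertex.
By contrast removing C leaves 2 components; it is not a cut vertex. No other vertex is a cut vertex either.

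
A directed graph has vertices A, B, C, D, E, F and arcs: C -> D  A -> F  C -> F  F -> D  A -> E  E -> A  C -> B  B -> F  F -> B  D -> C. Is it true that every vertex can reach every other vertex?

No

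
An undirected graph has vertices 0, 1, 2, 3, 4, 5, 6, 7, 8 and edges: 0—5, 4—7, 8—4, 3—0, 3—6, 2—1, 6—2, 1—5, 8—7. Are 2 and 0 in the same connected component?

Yes

From 2 we can reach 0, 1, 2, 3, 5, 6, which includes 0.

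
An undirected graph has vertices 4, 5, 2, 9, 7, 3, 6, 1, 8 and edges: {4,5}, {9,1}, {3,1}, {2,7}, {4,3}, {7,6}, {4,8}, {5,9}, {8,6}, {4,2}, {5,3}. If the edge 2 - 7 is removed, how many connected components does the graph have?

2 and 7 are still connected via 2-4-8-6-7, so the component count stays at 1.

1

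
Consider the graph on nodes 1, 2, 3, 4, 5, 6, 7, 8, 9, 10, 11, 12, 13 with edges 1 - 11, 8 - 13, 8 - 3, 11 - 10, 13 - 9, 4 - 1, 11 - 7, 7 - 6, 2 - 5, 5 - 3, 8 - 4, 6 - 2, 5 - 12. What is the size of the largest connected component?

Starting from 1 we can reach 1, 2, 3, 4, 5, 6, 7, 8, 9, 10, 11, 12, 13. That is one component of size 13.
The largest has 13 vertices.

13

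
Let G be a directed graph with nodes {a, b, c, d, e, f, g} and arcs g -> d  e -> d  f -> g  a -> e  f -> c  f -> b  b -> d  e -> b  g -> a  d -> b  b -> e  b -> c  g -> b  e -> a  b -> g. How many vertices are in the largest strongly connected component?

5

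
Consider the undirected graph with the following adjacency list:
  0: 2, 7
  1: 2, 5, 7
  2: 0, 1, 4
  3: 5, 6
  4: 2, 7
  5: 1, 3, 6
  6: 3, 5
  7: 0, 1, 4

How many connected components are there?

1

Starting from 0 we can reach 0, 1, 2, 3, 4, 5, 6, 7. That is one component of size 8.
Total: 1 component.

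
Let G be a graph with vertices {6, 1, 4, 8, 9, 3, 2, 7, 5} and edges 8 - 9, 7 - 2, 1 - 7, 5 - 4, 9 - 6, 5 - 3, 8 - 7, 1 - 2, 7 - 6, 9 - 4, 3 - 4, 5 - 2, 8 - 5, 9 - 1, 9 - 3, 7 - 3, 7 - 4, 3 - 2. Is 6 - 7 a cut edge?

After removing 6 - 7, the path 6-9-8-7 still connects them, so the edge is not a bridge.

No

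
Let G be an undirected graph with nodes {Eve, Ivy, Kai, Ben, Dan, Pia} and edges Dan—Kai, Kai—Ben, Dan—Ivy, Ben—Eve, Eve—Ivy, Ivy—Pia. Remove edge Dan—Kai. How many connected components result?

1

Dan and Kai are still connected via Dan-Ivy-Eve-Ben-Kai, so the component count stays at 1.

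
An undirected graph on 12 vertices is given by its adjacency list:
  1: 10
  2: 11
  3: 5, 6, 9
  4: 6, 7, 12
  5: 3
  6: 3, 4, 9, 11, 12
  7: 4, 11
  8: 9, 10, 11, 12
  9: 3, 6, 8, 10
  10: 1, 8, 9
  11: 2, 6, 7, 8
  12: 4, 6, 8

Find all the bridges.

The edges on the cycle 6-12-4-7-11-8-9-6 are not bridges since each lies on that cycle.
But removing 3-5 disconnects 3 from 5; removing 1-10 disconnects 1 from 10; removing 11-2 disconnects 11 from 2 — these are bridges.

1-10, 11-2, 3-5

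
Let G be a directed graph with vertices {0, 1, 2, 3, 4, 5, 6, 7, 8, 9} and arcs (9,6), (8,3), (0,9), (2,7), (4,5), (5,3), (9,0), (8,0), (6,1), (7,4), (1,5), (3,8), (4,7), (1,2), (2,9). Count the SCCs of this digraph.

{0, 1, 2, 3, 4, 5, 6, 7, 8, 9} are all mutually reachable — one SCC of size 10.
That gives 1 strongly connected component.

1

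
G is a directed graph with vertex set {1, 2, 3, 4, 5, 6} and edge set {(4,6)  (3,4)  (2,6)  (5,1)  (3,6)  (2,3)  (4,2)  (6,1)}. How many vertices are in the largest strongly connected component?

3

{2, 3, 4} are all mutually reachable — one SCC of size 3.
{6} is an SCC by itself.
{1} is an SCC by itself.
{5} is an SCC by itself.
The largest has 3 vertices.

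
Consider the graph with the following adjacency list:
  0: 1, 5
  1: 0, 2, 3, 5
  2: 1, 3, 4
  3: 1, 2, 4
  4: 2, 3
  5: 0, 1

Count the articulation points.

Removing 1 increases the component count from 1 to 2, so 1 is a cut vertex.
By contrast removing 3 leaves 1 component; it is not a cut vertex. No other vertex is a cut vertex either.

1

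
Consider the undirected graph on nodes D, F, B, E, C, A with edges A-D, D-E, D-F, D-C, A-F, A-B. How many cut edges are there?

3

The edges on the cycle A-D-F-A are not bridges since each lies on that cycle.
But removing D-E disconnects D from E; removing D-C disconnects D from C; removing A-B disconnects A from B — these are bridges.
That makes 3 bridges.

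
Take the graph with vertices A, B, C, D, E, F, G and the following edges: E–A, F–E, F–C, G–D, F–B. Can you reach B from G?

The component containing G is {D, G}, and B is not in it.

No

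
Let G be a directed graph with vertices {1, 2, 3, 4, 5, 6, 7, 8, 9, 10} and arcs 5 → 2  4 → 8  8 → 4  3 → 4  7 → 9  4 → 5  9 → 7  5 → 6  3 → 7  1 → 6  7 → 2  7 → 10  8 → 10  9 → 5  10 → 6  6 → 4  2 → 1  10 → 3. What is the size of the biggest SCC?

{1, 2, 3, 4, 5, 6, 7, 8, 9, 10} are all mutually reachable — one SCC of size 10.
The largest has 10 vertices.

10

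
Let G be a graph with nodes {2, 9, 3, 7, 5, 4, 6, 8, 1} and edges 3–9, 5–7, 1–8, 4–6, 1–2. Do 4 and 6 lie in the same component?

Yes

From 4 we can reach 4, 6, which includes 6.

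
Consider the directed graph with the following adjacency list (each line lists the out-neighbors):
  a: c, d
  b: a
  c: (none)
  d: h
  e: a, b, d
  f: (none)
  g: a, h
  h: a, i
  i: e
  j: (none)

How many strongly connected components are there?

{a, b, d, e, h, i} are all mutually reachable — one SCC of size 6.
{c} is an SCC by itself.
{j} is an SCC by itself.
{f} is an SCC by itself.
{g} is an SCC by itself.
That gives 5 strongly connected components.

5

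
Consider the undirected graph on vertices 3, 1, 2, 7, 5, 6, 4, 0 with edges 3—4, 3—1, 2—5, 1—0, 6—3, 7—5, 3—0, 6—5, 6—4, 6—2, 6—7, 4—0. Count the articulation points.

Removing 6 increases the component count from 1 to 2, so 6 is a cut vertex.
By contrast removing 1 leaves 1 component; it is not a cut vertex. No other vertex is a cut vertex either.

1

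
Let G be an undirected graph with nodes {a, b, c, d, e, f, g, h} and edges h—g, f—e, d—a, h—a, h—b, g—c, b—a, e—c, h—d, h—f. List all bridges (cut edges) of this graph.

none

The edges on the cycle h-f-e-c-g-h are not bridges since each lies on that cycle.
Every edge lies on some cycle, so there are no bridges.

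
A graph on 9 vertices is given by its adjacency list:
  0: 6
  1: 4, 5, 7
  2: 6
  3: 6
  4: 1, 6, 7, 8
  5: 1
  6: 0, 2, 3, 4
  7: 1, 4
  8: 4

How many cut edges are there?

6

The edges on the cycle 4-7-1-4 are not bridges since each lies on that cycle.
But removing 2-6 disconnects 2 from 6; removing 6-0 disconnects 6 from 0; removing 6-4 disconnects 6 from 4; removing 1-5 disconnects 1 from 5 — these are bridges.
In total 6 edges are bridges.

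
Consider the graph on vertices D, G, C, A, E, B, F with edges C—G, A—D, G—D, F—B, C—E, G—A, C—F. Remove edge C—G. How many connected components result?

Before removal there is 1 component.
C—G is a bridge — removing it separates C's side from G's side.
After removal: 2 components.

2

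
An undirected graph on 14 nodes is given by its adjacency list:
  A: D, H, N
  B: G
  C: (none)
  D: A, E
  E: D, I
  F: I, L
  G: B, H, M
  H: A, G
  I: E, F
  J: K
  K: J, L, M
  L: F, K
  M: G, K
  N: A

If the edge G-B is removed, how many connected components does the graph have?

3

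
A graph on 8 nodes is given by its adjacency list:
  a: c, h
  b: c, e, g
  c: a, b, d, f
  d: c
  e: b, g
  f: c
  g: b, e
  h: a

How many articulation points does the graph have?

Removing a increases the component count from 1 to 2, so a is a cut vertex.
Removing b increases the component count from 1 to 2, so b is a cut vertex.
Removing c increases the component count from 1 to 4, so c is a cut vertex.
By contrast removing g leaves 1 component; it is not a cut vertex. No other vertex is a cut vertex either.

3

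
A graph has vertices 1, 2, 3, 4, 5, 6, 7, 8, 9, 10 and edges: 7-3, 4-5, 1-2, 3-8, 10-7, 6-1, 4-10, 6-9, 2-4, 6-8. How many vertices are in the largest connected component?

10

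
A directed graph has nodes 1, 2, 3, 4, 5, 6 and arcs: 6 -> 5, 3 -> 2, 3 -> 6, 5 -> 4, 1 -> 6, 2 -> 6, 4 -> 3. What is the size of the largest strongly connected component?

5

{2, 3, 4, 5, 6} are all mutually reachable — one SCC of size 5.
{1} is an SCC by itself.
The largest has 5 vertices.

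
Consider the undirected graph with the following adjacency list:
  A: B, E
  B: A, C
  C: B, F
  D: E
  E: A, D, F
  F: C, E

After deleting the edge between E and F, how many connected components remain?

E and F are still connected via E-A-B-C-F, so the component count stays at 1.

1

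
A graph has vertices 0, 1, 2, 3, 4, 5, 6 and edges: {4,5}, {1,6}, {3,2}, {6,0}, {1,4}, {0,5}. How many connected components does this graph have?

2

Starting from 2 we can reach 2, 3. That is one component of size 2.
Starting from 0 we can reach 0, 1, 4, 5, 6. That is one component of size 5.
Total: 2 components.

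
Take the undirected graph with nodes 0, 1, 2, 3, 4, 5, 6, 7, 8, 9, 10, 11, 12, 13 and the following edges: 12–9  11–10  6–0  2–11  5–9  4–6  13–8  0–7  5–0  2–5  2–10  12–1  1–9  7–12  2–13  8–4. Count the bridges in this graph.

0

The edges on the cycle 2-11-10-2 are not bridges since each lies on that cycle.
Every edge lies on some cycle, so there are no bridges.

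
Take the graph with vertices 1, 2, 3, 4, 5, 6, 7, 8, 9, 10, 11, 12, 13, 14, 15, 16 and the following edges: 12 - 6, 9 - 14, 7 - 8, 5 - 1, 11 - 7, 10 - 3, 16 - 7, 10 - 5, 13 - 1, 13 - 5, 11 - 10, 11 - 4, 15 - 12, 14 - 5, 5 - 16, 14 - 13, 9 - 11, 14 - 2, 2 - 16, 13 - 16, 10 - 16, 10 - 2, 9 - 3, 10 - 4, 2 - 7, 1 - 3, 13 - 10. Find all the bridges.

12-15, 12-6, 7-8

The edges on the cycle 14-13-5-14 are not bridges since each lies on that cycle.
But removing 15 - 12 disconnects 15 from 12; removing 12 - 6 disconnects 12 from 6; removing 7 - 8 disconnects 7 from 8 — these are bridges.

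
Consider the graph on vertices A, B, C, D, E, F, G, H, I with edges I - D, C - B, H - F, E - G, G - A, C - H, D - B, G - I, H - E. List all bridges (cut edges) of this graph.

The edges on the cycle C-H-E-G-I-D-B-C are not bridges since each lies on that cycle.
But removing A - G disconnects A from G; removing H - F disconnects H from F — these are bridges.

A-G, F-H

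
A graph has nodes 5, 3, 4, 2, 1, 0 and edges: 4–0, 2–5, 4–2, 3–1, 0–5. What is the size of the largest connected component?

4

Starting from 1 we can reach 1, 3. That is one component of size 2.
Starting from 0 we can reach 0, 2, 4, 5. That is one component of size 4.
The largest has 4 vertices.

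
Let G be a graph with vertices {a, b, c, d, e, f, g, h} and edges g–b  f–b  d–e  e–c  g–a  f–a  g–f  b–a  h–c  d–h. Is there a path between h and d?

From h we can reach c, d, e, h, which includes d.

Yes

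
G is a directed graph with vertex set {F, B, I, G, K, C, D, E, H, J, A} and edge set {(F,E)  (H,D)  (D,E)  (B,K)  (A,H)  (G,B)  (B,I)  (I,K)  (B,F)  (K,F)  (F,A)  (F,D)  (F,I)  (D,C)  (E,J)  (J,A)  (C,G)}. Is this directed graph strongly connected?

From H we can reach every vertex (A, B, C, D, E, F, G, H, I, J, K), and every vertex can reach H (A, B, C, D, E, F, G, H, I, J, K). So the whole graph is one strongly connected component.

Yes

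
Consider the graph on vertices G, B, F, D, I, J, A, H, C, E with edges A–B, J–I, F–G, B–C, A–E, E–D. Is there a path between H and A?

The component containing H is {H}, and A is not in it.

No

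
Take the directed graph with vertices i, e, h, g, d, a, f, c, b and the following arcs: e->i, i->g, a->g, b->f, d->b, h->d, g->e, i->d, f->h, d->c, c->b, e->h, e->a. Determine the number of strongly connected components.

2

{b, c, d, f, h} are all mutually reachable — one SCC of size 5.
{a, e, g, i} are all mutually reachable — one SCC of size 4.
That gives 2 strongly connected components.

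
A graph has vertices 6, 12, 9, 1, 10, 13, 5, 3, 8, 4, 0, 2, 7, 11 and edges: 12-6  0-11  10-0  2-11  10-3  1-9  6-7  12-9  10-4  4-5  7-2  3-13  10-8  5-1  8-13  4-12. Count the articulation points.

1

Removing 10 increases the component count from 1 to 2, so 10 is a cut vertex.
By contrast removing 8 leaves 1 component; it is not a cut vertex. No other vertex is a cut vertex either.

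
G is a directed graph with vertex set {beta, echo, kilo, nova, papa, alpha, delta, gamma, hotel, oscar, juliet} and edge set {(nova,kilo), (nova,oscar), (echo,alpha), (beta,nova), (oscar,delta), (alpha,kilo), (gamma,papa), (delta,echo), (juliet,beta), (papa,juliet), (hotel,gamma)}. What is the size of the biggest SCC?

1

{gamma} is an SCC by itself.
{nova} is an SCC by itself.
{oscar} is an SCC by itself.
{delta} is an SCC by itself.
{kilo} is an SCC by itself.
(and 6 more singleton SCCs)
The largest has 1 vertex.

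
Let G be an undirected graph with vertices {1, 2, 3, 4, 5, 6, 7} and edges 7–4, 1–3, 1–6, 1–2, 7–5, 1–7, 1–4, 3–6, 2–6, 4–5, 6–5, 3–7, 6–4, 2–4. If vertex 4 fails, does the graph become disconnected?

No

Deleting 4 leaves 1 component (was 1) (its neighbors 1, 2, 5, 6, 7 remain connected to each other), so 4 is not a cut vertex.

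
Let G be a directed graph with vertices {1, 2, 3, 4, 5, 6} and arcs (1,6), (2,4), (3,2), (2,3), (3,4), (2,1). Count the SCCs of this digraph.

{2, 3} are all mutually reachable — one SCC of size 2.
{4} is an SCC by itself.
{6} is an SCC by itself.
{5} is an SCC by itself.
{1} is an SCC by itself.
That gives 5 strongly connected components.

5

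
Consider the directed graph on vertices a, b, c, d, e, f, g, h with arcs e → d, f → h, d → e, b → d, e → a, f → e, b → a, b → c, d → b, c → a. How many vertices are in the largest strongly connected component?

3

{b, d, e} are all mutually reachable — one SCC of size 3.
{h} is an SCC by itself.
{f} is an SCC by itself.
{g} is an SCC by itself.
{c} is an SCC by itself.
(and 1 more singleton SCC)
The largest has 3 vertices.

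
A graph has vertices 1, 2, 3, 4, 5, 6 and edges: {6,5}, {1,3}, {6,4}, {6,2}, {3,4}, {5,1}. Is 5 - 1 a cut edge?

No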